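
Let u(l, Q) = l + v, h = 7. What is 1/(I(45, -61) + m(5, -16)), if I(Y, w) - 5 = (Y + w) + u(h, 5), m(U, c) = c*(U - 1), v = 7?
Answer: -1/61 ≈ -0.016393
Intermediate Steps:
m(U, c) = c*(-1 + U)
u(l, Q) = 7 + l (u(l, Q) = l + 7 = 7 + l)
I(Y, w) = 19 + Y + w (I(Y, w) = 5 + ((Y + w) + (7 + 7)) = 5 + ((Y + w) + 14) = 5 + (14 + Y + w) = 19 + Y + w)
1/(I(45, -61) + m(5, -16)) = 1/((19 + 45 - 61) - 16*(-1 + 5)) = 1/(3 - 16*4) = 1/(3 - 64) = 1/(-61) = -1/61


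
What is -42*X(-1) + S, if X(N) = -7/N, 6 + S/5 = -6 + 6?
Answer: -324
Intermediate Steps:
S = -30 (S = -30 + 5*(-6 + 6) = -30 + 5*0 = -30 + 0 = -30)
-42*X(-1) + S = -(-294)/(-1) - 30 = -(-294)*(-1) - 30 = -42*7 - 30 = -294 - 30 = -324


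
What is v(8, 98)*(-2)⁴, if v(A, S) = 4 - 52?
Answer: -768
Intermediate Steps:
v(A, S) = -48
v(8, 98)*(-2)⁴ = -48*(-2)⁴ = -48*16 = -768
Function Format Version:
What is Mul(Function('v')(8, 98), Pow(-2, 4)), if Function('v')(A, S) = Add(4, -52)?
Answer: -768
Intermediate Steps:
Function('v')(A, S) = -48
Mul(Function('v')(8, 98), Pow(-2, 4)) = Mul(-48, Pow(-2, 4)) = Mul(-48, 16) = -768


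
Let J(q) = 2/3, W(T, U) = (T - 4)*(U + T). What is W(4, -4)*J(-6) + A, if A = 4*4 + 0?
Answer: 16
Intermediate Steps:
A = 16 (A = 16 + 0 = 16)
W(T, U) = (-4 + T)*(T + U)
J(q) = ⅔ (J(q) = 2*(⅓) = ⅔)
W(4, -4)*J(-6) + A = (4² - 4*4 - 4*(-4) + 4*(-4))*(⅔) + 16 = (16 - 16 + 16 - 16)*(⅔) + 16 = 0*(⅔) + 16 = 0 + 16 = 16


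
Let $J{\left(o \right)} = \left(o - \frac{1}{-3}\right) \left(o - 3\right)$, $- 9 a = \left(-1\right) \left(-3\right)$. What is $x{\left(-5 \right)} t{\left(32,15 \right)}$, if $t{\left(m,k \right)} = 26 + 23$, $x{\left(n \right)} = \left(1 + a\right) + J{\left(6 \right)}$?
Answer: $\frac{2891}{3} \approx 963.67$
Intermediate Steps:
$a = - \frac{1}{3}$ ($a = - \frac{\left(-1\right) \left(-3\right)}{9} = \left(- \frac{1}{9}\right) 3 = - \frac{1}{3} \approx -0.33333$)
$J{\left(o \right)} = \left(-3 + o\right) \left(\frac{1}{3} + o\right)$ ($J{\left(o \right)} = \left(o - - \frac{1}{3}\right) \left(-3 + o\right) = \left(o + \frac{1}{3}\right) \left(-3 + o\right) = \left(\frac{1}{3} + o\right) \left(-3 + o\right) = \left(-3 + o\right) \left(\frac{1}{3} + o\right)$)
$x{\left(n \right)} = \frac{59}{3}$ ($x{\left(n \right)} = \left(1 - \frac{1}{3}\right) - \left(17 - 36\right) = \frac{2}{3} - -19 = \frac{2}{3} + 19 = \frac{59}{3}$)
$t{\left(m,k \right)} = 49$
$x{\left(-5 \right)} t{\left(32,15 \right)} = \frac{59}{3} \cdot 49 = \frac{2891}{3}$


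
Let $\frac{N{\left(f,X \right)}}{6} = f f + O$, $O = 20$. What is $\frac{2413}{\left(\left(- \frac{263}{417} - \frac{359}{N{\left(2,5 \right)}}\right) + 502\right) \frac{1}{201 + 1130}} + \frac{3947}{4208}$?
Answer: $\frac{14239609200827}{2211527024} \approx 6438.8$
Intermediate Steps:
$N{\left(f,X \right)} = 120 + 6 f^{2}$ ($N{\left(f,X \right)} = 6 \left(f f + 20\right) = 6 \left(f^{2} + 20\right) = 6 \left(20 + f^{2}\right) = 120 + 6 f^{2}$)
$\frac{2413}{\left(\left(- \frac{263}{417} - \frac{359}{N{\left(2,5 \right)}}\right) + 502\right) \frac{1}{201 + 1130}} + \frac{3947}{4208} = \frac{2413}{\left(\left(- \frac{263}{417} - \frac{359}{120 + 6 \cdot 2^{2}}\right) + 502\right) \frac{1}{201 + 1130}} + \frac{3947}{4208} = \frac{2413}{\left(\left(\left(-263\right) \frac{1}{417} - \frac{359}{120 + 6 \cdot 4}\right) + 502\right) \frac{1}{1331}} + 3947 \cdot \frac{1}{4208} = \frac{2413}{\left(\left(- \frac{263}{417} - \frac{359}{120 + 24}\right) + 502\right) \frac{1}{1331}} + \frac{3947}{4208} = \frac{2413}{\left(\left(- \frac{263}{417} - \frac{359}{144}\right) + 502\right) \frac{1}{1331}} + \frac{3947}{4208} = \frac{2413}{\left(- \frac{62525}{20016} + 502\right) \frac{1}{1331}} + \frac{3947}{4208} = \frac{2413}{\frac{9985507}{20016} \cdot \frac{1}{1331}} + \frac{3947}{4208} = \frac{2413}{\frac{9985507}{26641296}} + \frac{3947}{4208} = 2413 \cdot \frac{26641296}{9985507} + \frac{3947}{4208} = \frac{3383444592}{525553} + \frac{3947}{4208} = \frac{14239609200827}{2211527024}$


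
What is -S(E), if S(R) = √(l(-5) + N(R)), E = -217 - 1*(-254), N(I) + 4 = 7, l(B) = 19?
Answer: -√22 ≈ -4.6904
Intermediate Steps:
N(I) = 3 (N(I) = -4 + 7 = 3)
E = 37 (E = -217 + 254 = 37)
S(R) = √22 (S(R) = √(19 + 3) = √22)
-S(E) = -√22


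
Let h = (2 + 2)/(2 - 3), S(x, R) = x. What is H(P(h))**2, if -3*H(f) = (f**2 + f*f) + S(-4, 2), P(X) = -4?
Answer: 784/9 ≈ 87.111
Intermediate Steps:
h = -4 (h = 4/(-1) = 4*(-1) = -4)
H(f) = 4/3 - 2*f**2/3 (H(f) = -((f**2 + f*f) - 4)/3 = -((f**2 + f**2) - 4)/3 = -(2*f**2 - 4)/3 = -(-4 + 2*f**2)/3 = 4/3 - 2*f**2/3)
H(P(h))**2 = (4/3 - 2/3*(-4)**2)**2 = (4/3 - 2/3*16)**2 = (4/3 - 32/3)**2 = (-28/3)**2 = 784/9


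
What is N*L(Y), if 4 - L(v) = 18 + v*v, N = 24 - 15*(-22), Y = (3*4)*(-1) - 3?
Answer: -84606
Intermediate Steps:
Y = -15 (Y = 12*(-1) - 3 = -12 - 3 = -15)
N = 354 (N = 24 + 330 = 354)
L(v) = -14 - v**2 (L(v) = 4 - (18 + v*v) = 4 - (18 + v**2) = 4 + (-18 - v**2) = -14 - v**2)
N*L(Y) = 354*(-14 - 1*(-15)**2) = 354*(-14 - 1*225) = 354*(-14 - 225) = 354*(-239) = -84606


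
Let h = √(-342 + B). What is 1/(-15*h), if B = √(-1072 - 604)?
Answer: -√2/(30*√(-171 + I*√419)) ≈ -0.00021385 + 0.0035857*I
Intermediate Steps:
B = 2*I*√419 (B = √(-1676) = 2*I*√419 ≈ 40.939*I)
h = √(-342 + 2*I*√419) ≈ 1.1049 + 18.526*I
1/(-15*h) = 1/(-15*√(-342 + 2*I*√419)) = -1/(15*√(-342 + 2*I*√419))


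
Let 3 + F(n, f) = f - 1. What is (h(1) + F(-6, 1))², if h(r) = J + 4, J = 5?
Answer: 36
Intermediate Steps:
h(r) = 9 (h(r) = 5 + 4 = 9)
F(n, f) = -4 + f (F(n, f) = -3 + (f - 1) = -3 + (-1 + f) = -4 + f)
(h(1) + F(-6, 1))² = (9 + (-4 + 1))² = (9 - 3)² = 6² = 36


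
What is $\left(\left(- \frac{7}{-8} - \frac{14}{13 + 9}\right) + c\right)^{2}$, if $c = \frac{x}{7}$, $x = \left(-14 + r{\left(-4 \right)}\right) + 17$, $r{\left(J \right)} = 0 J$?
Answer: $\frac{168921}{379456} \approx 0.44517$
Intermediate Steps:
$r{\left(J \right)} = 0$
$x = 3$ ($x = \left(-14 + 0\right) + 17 = -14 + 17 = 3$)
$c = \frac{3}{7} \approx 0.42857$
$\left(\left(- \frac{7}{-8} - \frac{14}{13 + 9}\right) + c\right)^{2} = \left(\left(- \frac{7}{-8} - \frac{14}{13 + 9}\right) + \frac{3}{7}\right)^{2} = \left(\left(\left(-7\right) \left(- \frac{1}{8}\right) - \frac{14}{22}\right) + \frac{3}{7}\right)^{2} = \left(\left(\frac{7}{8} - \frac{7}{11}\right) + \frac{3}{7}\right)^{2} = \left(\frac{21}{88} + \frac{3}{7}\right)^{2} = \left(\frac{411}{616}\right)^{2} = \frac{168921}{379456}$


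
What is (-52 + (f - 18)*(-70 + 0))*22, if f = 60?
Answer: -65824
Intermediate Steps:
(-52 + (f - 18)*(-70 + 0))*22 = (-52 + (60 - 18)*(-70 + 0))*22 = (-52 + 42*(-70))*22 = (-52 - 2940)*22 = -2992*22 = -65824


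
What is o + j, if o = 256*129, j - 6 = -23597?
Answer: 9433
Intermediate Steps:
j = -23591 (j = 6 - 23597 = -23591)
o = 33024
o + j = 33024 - 23591 = 9433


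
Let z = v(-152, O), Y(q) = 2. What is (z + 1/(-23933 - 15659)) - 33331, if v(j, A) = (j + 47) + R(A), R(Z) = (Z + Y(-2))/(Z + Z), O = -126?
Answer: -11914007681/356328 ≈ -33436.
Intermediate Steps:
R(Z) = (2 + Z)/(2*Z) (R(Z) = (Z + 2)/(Z + Z) = (2 + Z)/((2*Z)) = (2 + Z)*(1/(2*Z)) = (2 + Z)/(2*Z))
v(j, A) = 47 + j + (2 + A)/(2*A) (v(j, A) = (j + 47) + (2 + A)/(2*A) = (47 + j) + (2 + A)/(2*A) = 47 + j + (2 + A)/(2*A))
z = -6584/63 (z = 95/2 - 152 + 1/(-126) = 95/2 - 152 - 1/126 = -6584/63 ≈ -104.51)
(z + 1/(-23933 - 15659)) - 33331 = (-6584/63 + 1/(-23933 - 15659)) - 33331 = (-6584/63 + 1/(-39592)) - 33331 = (-6584/63 - 1/39592) - 33331 = -37239113/356328 - 33331 = -11914007681/356328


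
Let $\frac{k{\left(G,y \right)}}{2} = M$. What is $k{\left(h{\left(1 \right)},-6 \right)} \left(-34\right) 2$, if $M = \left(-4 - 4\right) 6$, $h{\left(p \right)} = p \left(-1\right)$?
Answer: $6528$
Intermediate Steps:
$h{\left(p \right)} = - p$
$M = -48$ ($M = \left(-8\right) 6 = -48$)
$k{\left(G,y \right)} = -96$ ($k{\left(G,y \right)} = 2 \left(-48\right) = -96$)
$k{\left(h{\left(1 \right)},-6 \right)} \left(-34\right) 2 = \left(-96\right) \left(-34\right) 2 = 3264 \cdot 2 = 6528$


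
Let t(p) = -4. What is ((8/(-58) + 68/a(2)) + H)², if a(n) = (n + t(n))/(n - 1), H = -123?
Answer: 20766249/841 ≈ 24692.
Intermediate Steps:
a(n) = (-4 + n)/(-1 + n) (a(n) = (n - 4)/(n - 1) = (-4 + n)/(-1 + n))
((8/(-58) + 68/a(2)) + H)² = ((8/(-58) + 68/(((-4 + 2)/(-1 + 2)))) - 123)² = ((8*(-1/58) + 68/((-2/1))) - 123)² = ((-4/29 + 68/((1*(-2)))) - 123)² = ((-4/29 + 68/(-2)) - 123)² = ((-4/29 + 68*(-½)) - 123)² = ((-4/29 - 34) - 123)² = (-990/29 - 123)² = (-4557/29)² = 20766249/841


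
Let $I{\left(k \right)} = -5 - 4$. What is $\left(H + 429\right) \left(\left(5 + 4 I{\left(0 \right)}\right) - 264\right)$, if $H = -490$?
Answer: $17995$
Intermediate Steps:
$I{\left(k \right)} = -9$
$\left(H + 429\right) \left(\left(5 + 4 I{\left(0 \right)}\right) - 264\right) = \left(-490 + 429\right) \left(\left(5 + 4 \left(-9\right)\right) - 264\right) = - 61 \left(\left(5 - 36\right) - 264\right) = - 61 \left(-31 - 264\right) = \left(-61\right) \left(-295\right) = 17995$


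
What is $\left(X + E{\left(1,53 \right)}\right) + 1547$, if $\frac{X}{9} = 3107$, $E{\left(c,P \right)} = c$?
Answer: $29511$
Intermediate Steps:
$X = 27963$ ($X = 9 \cdot 3107 = 27963$)
$\left(X + E{\left(1,53 \right)}\right) + 1547 = \left(27963 + 1\right) + 1547 = 27964 + 1547 = 29511$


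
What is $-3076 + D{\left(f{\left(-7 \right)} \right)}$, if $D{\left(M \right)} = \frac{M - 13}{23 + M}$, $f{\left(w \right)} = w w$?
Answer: $- \frac{6151}{2} \approx -3075.5$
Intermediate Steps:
$f{\left(w \right)} = w^{2}$
$D{\left(M \right)} = \frac{-13 + M}{23 + M}$
$-3076 + D{\left(f{\left(-7 \right)} \right)} = -3076 + \frac{-13 + \left(-7\right)^{2}}{23 + \left(-7\right)^{2}} = -3076 + \frac{-13 + 49}{23 + 49} = -3076 + \frac{1}{72} \cdot 36 = -3076 + \frac{1}{2} = - \frac{6151}{2}$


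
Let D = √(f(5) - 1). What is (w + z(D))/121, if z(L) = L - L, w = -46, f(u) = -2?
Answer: -46/121 ≈ -0.38017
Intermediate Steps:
D = I*√3 (D = √(-2 - 1) = √(-3) = I*√3 ≈ 1.732*I)
z(L) = 0
(w + z(D))/121 = (-46 + 0)/121 = (1/121)*(-46) = -46/121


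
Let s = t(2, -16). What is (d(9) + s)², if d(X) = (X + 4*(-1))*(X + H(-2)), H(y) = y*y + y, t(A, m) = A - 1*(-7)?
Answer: 4096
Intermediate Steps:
t(A, m) = 7 + A (t(A, m) = A + 7 = 7 + A)
s = 9 (s = 7 + 2 = 9)
H(y) = y + y² (H(y) = y² + y = y + y²)
d(X) = (-4 + X)*(2 + X) (d(X) = (X + 4*(-1))*(X - 2*(1 - 2)) = (X - 4)*(X - 2*(-1)) = (-4 + X)*(X + 2) = (-4 + X)*(2 + X))
(d(9) + s)² = ((-8 + 9² - 2*9) + 9)² = ((-8 + 81 - 18) + 9)² = (55 + 9)² = 64² = 4096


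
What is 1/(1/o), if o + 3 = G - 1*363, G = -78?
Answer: -444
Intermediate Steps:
o = -444 (o = -3 + (-78 - 1*363) = -3 + (-78 - 363) = -3 - 441 = -444)
1/(1/o) = 1/(1/(-444)) = 1/(-1/444) = -444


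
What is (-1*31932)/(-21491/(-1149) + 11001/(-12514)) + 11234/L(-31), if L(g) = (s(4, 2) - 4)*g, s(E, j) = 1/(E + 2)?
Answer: -310089161254476/182740634425 ≈ -1696.9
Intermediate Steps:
s(E, j) = 1/(2 + E)
L(g) = -23*g/6 (L(g) = (1/(2 + 4) - 4)*g = (1/6 - 4)*g = (⅙ - 4)*g = -23*g/6)
(-1*31932)/(-21491/(-1149) + 11001/(-12514)) + 11234/L(-31) = (-1*31932)/(-21491/(-1149) + 11001/(-12514)) + 11234/((-23/6*(-31))) = -31932/(-21491*(-1/1149) + 11001*(-1/12514)) + 11234/(713/6) = -31932/(21491/1149 - 11001/12514) + 11234*(6/713) = -31932/256298225/14378586 + 67404/713 = -31932*14378586/256298225 + 67404/713 = -459137008152/256298225 + 67404/713 = -310089161254476/182740634425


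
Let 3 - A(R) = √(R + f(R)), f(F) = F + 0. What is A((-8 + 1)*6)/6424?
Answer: 3/6424 - I*√21/3212 ≈ 0.000467 - 0.0014267*I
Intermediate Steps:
f(F) = F
A(R) = 3 - √2*√R (A(R) = 3 - √(R + R) = 3 - √(2*R) = 3 - √2*√R)
A((-8 + 1)*6)/6424 = (3 - √2*√((-8 + 1)*6))/6424 = (3 - √2*√(-7*6))*(1/6424) = (3 - √2*√(-42))*(1/6424) = (3 - √2*I*√42)*(1/6424) = (3 - 2*I*√21)*(1/6424) = 3/6424 - I*√21/3212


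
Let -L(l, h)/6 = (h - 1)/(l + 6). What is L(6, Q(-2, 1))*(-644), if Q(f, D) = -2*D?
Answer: -966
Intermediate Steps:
L(l, h) = -6*(-1 + h)/(6 + l) (L(l, h) = -6*(h - 1)/(l + 6) = -6*(-1 + h)/(6 + l))
L(6, Q(-2, 1))*(-644) = (6*(1 - (-2))/(6 + 6))*(-644) = (6*(1 - 1*(-2))/12)*(-644) = (6*(1/12)*(1 + 2))*(-644) = (6*(1/12)*3)*(-644) = (3/2)*(-644) = -966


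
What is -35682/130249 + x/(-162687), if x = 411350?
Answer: -8483274812/3027117009 ≈ -2.8024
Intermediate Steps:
-35682/130249 + x/(-162687) = -35682/130249 + 411350/(-162687) = -35682*1/130249 + 411350*(-1/162687) = -35682/130249 - 411350/162687 = -8483274812/3027117009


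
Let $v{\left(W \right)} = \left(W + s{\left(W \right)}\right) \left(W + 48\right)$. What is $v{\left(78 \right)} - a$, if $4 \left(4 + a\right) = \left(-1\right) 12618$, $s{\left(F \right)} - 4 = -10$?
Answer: $\frac{24461}{2} \approx 12231.0$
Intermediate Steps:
$s{\left(F \right)} = -6$ ($s{\left(F \right)} = 4 - 10 = -6$)
$v{\left(W \right)} = \left(-6 + W\right) \left(48 + W\right)$ ($v{\left(W \right)} = \left(W - 6\right) \left(W + 48\right) = \left(-6 + W\right) \left(48 + W\right)$)
$a = - \frac{6317}{2}$ ($a = -4 + \frac{\left(-1\right) 12618}{4} = -4 + \frac{1}{4} \left(-12618\right) = -4 - \frac{6309}{2} = - \frac{6317}{2} \approx -3158.5$)
$v{\left(78 \right)} - a = \left(-288 + 78^{2} + 42 \cdot 78\right) - - \frac{6317}{2} = \left(-288 + 6084 + 3276\right) + \frac{6317}{2} = 9072 + \frac{6317}{2} = \frac{24461}{2}$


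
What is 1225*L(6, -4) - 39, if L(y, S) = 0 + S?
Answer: -4939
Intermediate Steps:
L(y, S) = S
1225*L(6, -4) - 39 = 1225*(-4) - 39 = -4900 - 39 = -4939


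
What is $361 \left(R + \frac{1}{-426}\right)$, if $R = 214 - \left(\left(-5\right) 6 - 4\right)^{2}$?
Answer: $- \frac{144866773}{426} \approx -3.4006 \cdot 10^{5}$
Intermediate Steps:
$R = -942$ ($R = 214 - \left(-30 - 4\right)^{2} = 214 - \left(-34\right)^{2} = 214 - 1156 = -942$)
$361 \left(R + \frac{1}{-426}\right) = 361 \left(-942 + \frac{1}{-426}\right) = 361 \left(-942 - \frac{1}{426}\right) = 361 \left(- \frac{401293}{426}\right) = - \frac{144866773}{426}$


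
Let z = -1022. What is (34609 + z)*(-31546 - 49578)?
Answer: -2724711788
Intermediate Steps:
(34609 + z)*(-31546 - 49578) = (34609 - 1022)*(-31546 - 49578) = 33587*(-81124) = -2724711788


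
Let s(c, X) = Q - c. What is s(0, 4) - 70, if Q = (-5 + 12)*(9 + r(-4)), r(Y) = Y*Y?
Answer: 105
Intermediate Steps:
r(Y) = Y²
Q = 175 (Q = (-5 + 12)*(9 + (-4)²) = 7*(9 + 16) = 7*25 = 175)
s(c, X) = 175 - c
s(0, 4) - 70 = (175 - 1*0) - 70 = (175 + 0) - 70 = 175 - 70 = 105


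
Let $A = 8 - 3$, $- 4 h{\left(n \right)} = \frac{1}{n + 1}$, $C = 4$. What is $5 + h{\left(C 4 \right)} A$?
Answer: $\frac{335}{68} \approx 4.9265$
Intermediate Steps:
$h{\left(n \right)} = - \frac{1}{4 \left(1 + n\right)}$ ($h{\left(n \right)} = - \frac{1}{4 \left(n + 1\right)} = - \frac{1}{4 \left(1 + n\right)}$)
$A = 5$ ($A = 8 - 3 = 5$)
$5 + h{\left(C 4 \right)} A = 5 + - \frac{1}{4 + 4 \cdot 4 \cdot 4} \cdot 5 = 5 + - \frac{1}{4 + 4 \cdot 16} \cdot 5 = 5 + - \frac{1}{4 + 64} \cdot 5 = 5 + - \frac{1}{68} \cdot 5 = 5 + \left(-1\right) \frac{1}{68} \cdot 5 = 5 - \frac{5}{68} = \frac{335}{68}$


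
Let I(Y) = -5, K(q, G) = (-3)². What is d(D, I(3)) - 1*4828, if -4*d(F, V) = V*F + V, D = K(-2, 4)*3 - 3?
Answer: -19187/4 ≈ -4796.8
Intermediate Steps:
K(q, G) = 9
D = 24 (D = 9*3 - 3 = 27 - 3 = 24)
d(F, V) = -V/4 - F*V/4 (d(F, V) = -(V*F + V)/4 = -(F*V + V)/4 = -(V + F*V)/4 = -V/4 - F*V/4)
d(D, I(3)) - 1*4828 = -¼*(-5)*(1 + 24) - 1*4828 = -¼*(-5)*25 - 4828 = 125/4 - 4828 = -19187/4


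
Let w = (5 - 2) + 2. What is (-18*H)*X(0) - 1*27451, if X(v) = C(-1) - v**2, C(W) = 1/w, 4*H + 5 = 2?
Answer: -274483/10 ≈ -27448.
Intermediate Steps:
H = -3/4 (H = -5/4 + (1/4)*2 = -5/4 + 1/2 = -3/4 ≈ -0.75000)
w = 5 (w = 3 + 2 = 5)
C(W) = 1/5
X(v) = 1/5 - v**2
(-18*H)*X(0) - 1*27451 = (-18*(-3/4))*(1/5 - 1*0**2) - 1*27451 = 27*(1/5 - 1*0)/2 - 27451 = 27*(1/5 + 0)/2 - 27451 = (27/2)*(1/5) - 27451 = 27/10 - 27451 = -274483/10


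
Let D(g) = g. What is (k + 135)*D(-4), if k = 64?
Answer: -796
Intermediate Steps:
(k + 135)*D(-4) = (64 + 135)*(-4) = 199*(-4) = -796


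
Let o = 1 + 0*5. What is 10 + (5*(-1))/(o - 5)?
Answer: 45/4 ≈ 11.250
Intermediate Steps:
o = 1 (o = 1 + 0 = 1)
10 + (5*(-1))/(o - 5) = 10 + (5*(-1))/(1 - 5) = 10 - 5/(-4) = 10 - ¼*(-5) = 10 + 5/4 = 45/4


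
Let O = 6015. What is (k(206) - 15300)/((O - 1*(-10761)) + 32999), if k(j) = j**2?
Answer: 27136/49775 ≈ 0.54517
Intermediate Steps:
(k(206) - 15300)/((O - 1*(-10761)) + 32999) = (206**2 - 15300)/((6015 - 1*(-10761)) + 32999) = (42436 - 15300)/((6015 + 10761) + 32999) = 27136/(16776 + 32999) = 27136/49775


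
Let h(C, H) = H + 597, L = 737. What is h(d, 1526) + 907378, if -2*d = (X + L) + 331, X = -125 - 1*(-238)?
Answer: 909501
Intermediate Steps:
X = 113 (X = -125 + 238 = 113)
d = -1181/2 (d = -((113 + 737) + 331)/2 = -(850 + 331)/2 = -1/2*1181 = -1181/2 ≈ -590.50)
h(C, H) = 597 + H
h(d, 1526) + 907378 = (597 + 1526) + 907378 = 2123 + 907378 = 909501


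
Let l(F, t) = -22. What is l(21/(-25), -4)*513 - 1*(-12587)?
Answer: 1301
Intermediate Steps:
l(21/(-25), -4)*513 - 1*(-12587) = -22*513 - 1*(-12587) = -11286 + 12587 = 1301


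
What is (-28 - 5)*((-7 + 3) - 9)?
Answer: 429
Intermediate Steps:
(-28 - 5)*((-7 + 3) - 9) = -33*(-4 - 9) = -33*(-13) = 429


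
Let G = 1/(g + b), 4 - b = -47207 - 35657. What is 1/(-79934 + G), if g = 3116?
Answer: -85984/6873045055 ≈ -1.2510e-5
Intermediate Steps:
b = 82868 (b = 4 - (-47207 - 35657) = 4 - 1*(-82864) = 4 + 82864 = 82868)
G = 1/85984 (G = 1/(3116 + 82868) = 1/85984 ≈ 1.1630e-5)
1/(-79934 + G) = 1/(-79934 + 1/85984) = 1/(-6873045055/85984) = -85984/6873045055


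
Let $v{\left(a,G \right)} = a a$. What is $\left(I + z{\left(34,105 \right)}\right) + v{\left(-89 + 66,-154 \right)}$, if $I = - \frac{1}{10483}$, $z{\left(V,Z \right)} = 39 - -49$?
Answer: $\frac{6468010}{10483} \approx 617.0$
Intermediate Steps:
$z{\left(V,Z \right)} = 88$ ($z{\left(V,Z \right)} = 39 + 49 = 88$)
$v{\left(a,G \right)} = a^{2}$
$I = - \frac{1}{10483}$ ($I = \left(-1\right) \frac{1}{10483} = - \frac{1}{10483} \approx -9.5393 \cdot 10^{-5}$)
$\left(I + z{\left(34,105 \right)}\right) + v{\left(-89 + 66,-154 \right)} = \left(- \frac{1}{10483} + 88\right) + \left(-89 + 66\right)^{2} = \frac{922503}{10483} + \left(-23\right)^{2} = \frac{922503}{10483} + 529 = \frac{6468010}{10483}$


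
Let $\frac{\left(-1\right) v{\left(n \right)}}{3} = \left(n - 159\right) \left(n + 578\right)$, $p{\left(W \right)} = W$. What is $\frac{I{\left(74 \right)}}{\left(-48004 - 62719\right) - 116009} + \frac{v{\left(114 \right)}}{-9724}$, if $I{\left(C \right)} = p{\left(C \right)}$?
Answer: $- \frac{240704807}{25053886} \approx -9.6075$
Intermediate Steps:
$I{\left(C \right)} = C$
$v{\left(n \right)} = - 3 \left(-159 + n\right) \left(578 + n\right)$ ($v{\left(n \right)} = - 3 \left(n - 159\right) \left(n + 578\right) = - 3 \left(-159 + n\right) \left(578 + n\right)$)
$\frac{I{\left(74 \right)}}{\left(-48004 - 62719\right) - 116009} + \frac{v{\left(114 \right)}}{-9724} = \frac{74}{\left(-48004 - 62719\right) - 116009} + \frac{275706 - 143298 - 3 \cdot 114^{2}}{-9724} = \frac{74}{-110723 - 116009} + \left(275706 - 143298 - 38988\right) \left(- \frac{1}{9724}\right) = \frac{74}{-226732} + \left(275706 - 143298 - 38988\right) \left(- \frac{1}{9724}\right) = 74 \left(- \frac{1}{226732}\right) + 93420 \left(- \frac{1}{9724}\right) = - \frac{37}{113366} - \frac{23355}{2431} = - \frac{240704807}{25053886}$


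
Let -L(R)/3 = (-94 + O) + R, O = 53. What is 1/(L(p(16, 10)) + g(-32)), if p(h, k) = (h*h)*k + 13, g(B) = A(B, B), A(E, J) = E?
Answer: -1/7628 ≈ -0.00013110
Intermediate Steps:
g(B) = B
p(h, k) = 13 + k*h² (p(h, k) = h²*k + 13 = k*h² + 13 = 13 + k*h²)
L(R) = 123 - 3*R (L(R) = -3*((-94 + 53) + R) = -3*(-41 + R) = 123 - 3*R)
1/(L(p(16, 10)) + g(-32)) = 1/((123 - 3*(13 + 10*16²)) - 32) = 1/((123 - 3*(13 + 10*256)) - 32) = 1/((123 - 3*(13 + 2560)) - 32) = 1/((123 - 3*2573) - 32) = 1/((123 - 7719) - 32) = 1/(-7596 - 32) = 1/(-7628) = -1/7628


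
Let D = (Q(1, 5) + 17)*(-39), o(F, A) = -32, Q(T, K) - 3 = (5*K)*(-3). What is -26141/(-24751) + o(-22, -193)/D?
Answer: 55280413/53090895 ≈ 1.0412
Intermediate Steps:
Q(T, K) = 3 - 15*K (Q(T, K) = 3 + (5*K)*(-3) = 3 - 15*K)
D = 2145 (D = ((3 - 15*5) + 17)*(-39) = ((3 - 75) + 17)*(-39) = (-72 + 17)*(-39) = -55*(-39) = 2145)
-26141/(-24751) + o(-22, -193)/D = -26141/(-24751) - 32/2145 = -26141*(-1/24751) - 32*1/2145 = 26141/24751 - 32/2145 = 55280413/53090895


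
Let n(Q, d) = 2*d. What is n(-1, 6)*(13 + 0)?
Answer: 156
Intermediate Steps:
n(-1, 6)*(13 + 0) = (2*6)*(13 + 0) = 12*13 = 156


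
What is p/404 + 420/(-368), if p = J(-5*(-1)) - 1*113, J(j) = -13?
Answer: -13503/9292 ≈ -1.4532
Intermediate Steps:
p = -126 (p = -13 - 1*113 = -13 - 113 = -126)
p/404 + 420/(-368) = -126/404 + 420/(-368) = -126*1/404 + 420*(-1/368) = -63/202 - 105/92 = -13503/9292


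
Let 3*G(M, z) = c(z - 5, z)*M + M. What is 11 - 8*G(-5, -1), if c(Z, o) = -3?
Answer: -47/3 ≈ -15.667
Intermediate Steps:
G(M, z) = -2*M/3 (G(M, z) = (-3*M + M)/3 = (-2*M)/3 = -2*M/3)
11 - 8*G(-5, -1) = 11 - (-16)*(-5)/3 = 11 - 8*10/3 = 11 - 80/3 = -47/3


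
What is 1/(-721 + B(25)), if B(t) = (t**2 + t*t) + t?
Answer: 1/554 ≈ 0.0018051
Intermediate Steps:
B(t) = t + 2*t**2 (B(t) = (t**2 + t**2) + t = 2*t**2 + t = t + 2*t**2)
1/(-721 + B(25)) = 1/(-721 + 25*(1 + 2*25)) = 1/(-721 + 25*(1 + 50)) = 1/(-721 + 25*51) = 1/(-721 + 1275) = 1/554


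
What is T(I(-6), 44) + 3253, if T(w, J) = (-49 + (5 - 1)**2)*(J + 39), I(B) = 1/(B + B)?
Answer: 514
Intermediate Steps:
I(B) = 1/(2*B)
T(w, J) = -1287 - 33*J (T(w, J) = (-49 + 4**2)*(39 + J) = (-49 + 16)*(39 + J) = -33*(39 + J) = -1287 - 33*J)
T(I(-6), 44) + 3253 = (-1287 - 33*44) + 3253 = (-1287 - 1452) + 3253 = -2739 + 3253 = 514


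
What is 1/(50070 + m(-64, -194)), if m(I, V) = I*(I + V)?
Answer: 1/66582 ≈ 1.5019e-5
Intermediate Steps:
1/(50070 + m(-64, -194)) = 1/(50070 - 64*(-64 - 194)) = 1/(50070 - 64*(-258)) = 1/(50070 + 16512) = 1/66582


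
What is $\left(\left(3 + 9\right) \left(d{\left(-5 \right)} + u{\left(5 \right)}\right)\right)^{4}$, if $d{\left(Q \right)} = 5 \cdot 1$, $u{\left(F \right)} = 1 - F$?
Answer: $20736$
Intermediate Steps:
$d{\left(Q \right)} = 5$
$\left(\left(3 + 9\right) \left(d{\left(-5 \right)} + u{\left(5 \right)}\right)\right)^{4} = \left(\left(3 + 9\right) \left(5 + \left(1 - 5\right)\right)\right)^{4} = \left(12 \left(5 + \left(1 - 5\right)\right)\right)^{4} = \left(12 \left(5 - 4\right)\right)^{4} = \left(12 \cdot 1\right)^{4} = 12^{4} = 20736$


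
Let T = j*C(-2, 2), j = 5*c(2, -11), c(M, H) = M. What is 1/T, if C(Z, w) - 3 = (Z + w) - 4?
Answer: -⅒ ≈ -0.10000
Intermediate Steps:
C(Z, w) = -1 + Z + w (C(Z, w) = 3 + ((Z + w) - 4) = 3 + (-4 + Z + w) = -1 + Z + w)
j = 10 (j = 5*2 = 10)
T = -10 (T = 10*(-1 - 2 + 2) = 10*(-1) = -10)
1/T = 1/(-10) = -⅒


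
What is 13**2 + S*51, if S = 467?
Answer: 23986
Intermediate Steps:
13**2 + S*51 = 13**2 + 467*51 = 169 + 23817 = 23986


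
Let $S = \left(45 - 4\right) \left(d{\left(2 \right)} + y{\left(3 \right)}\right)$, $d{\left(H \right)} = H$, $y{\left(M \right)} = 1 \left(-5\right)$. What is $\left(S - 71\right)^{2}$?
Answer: $37636$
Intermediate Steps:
$y{\left(M \right)} = -5$
$S = -123$ ($S = \left(45 - 4\right) \left(2 - 5\right) = 41 \left(-3\right) = -123$)
$\left(S - 71\right)^{2} = \left(-123 - 71\right)^{2} = \left(-194\right)^{2} = 37636$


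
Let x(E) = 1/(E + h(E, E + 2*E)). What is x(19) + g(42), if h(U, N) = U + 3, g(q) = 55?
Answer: 2256/41 ≈ 55.024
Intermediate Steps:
h(U, N) = 3 + U
x(E) = 1/(3 + 2*E) (x(E) = 1/(E + (3 + E)) = 1/(3 + 2*E))
x(19) + g(42) = 1/(3 + 2*19) + 55 = 1/(3 + 38) + 55 = 1/41 + 55 = 2256/41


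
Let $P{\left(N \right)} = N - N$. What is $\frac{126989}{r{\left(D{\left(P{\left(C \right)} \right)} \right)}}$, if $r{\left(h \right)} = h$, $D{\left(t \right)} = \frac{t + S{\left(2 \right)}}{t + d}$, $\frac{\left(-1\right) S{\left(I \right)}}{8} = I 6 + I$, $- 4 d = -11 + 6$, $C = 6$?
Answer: $- \frac{634945}{448} \approx -1417.3$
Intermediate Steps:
$d = \frac{5}{4}$ ($d = - \frac{-11 + 6}{4} = \left(- \frac{1}{4}\right) \left(-5\right) = \frac{5}{4} \approx 1.25$)
$S{\left(I \right)} = - 56 I$ ($S{\left(I \right)} = - 8 \left(I 6 + I\right) = - 8 \left(6 I + I\right) = - 8 \cdot 7 I = - 56 I$)
$P{\left(N \right)} = 0$
$D{\left(t \right)} = \frac{-112 + t}{\frac{5}{4} + t}$ ($D{\left(t \right)} = \frac{t - 112}{t + \frac{5}{4}} = \frac{t - 112}{\frac{5}{4} + t} = \frac{-112 + t}{\frac{5}{4} + t}$)
$\frac{126989}{r{\left(D{\left(P{\left(C \right)} \right)} \right)}} = \frac{126989}{4 \frac{1}{5 + 4 \cdot 0} \left(-112 + 0\right)} = \frac{126989}{4 \frac{1}{5 + 0} \left(-112\right)} = \frac{126989}{4 \cdot \frac{1}{5} \left(-112\right)} = \frac{126989}{- \frac{448}{5}} = 126989 \left(- \frac{5}{448}\right) = - \frac{634945}{448}$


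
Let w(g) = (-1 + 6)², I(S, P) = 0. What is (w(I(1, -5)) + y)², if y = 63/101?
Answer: 6697744/10201 ≈ 656.58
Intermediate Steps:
w(g) = 25 (w(g) = 5² = 25)
y = 63/101 (y = 63*(1/101) = 63/101 ≈ 0.62376)
(w(I(1, -5)) + y)² = (25 + 63/101)² = (2588/101)² = 6697744/10201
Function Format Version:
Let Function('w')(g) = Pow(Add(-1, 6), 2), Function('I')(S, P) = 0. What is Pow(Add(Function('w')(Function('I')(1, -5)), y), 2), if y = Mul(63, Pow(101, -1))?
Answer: Rational(6697744, 10201) ≈ 656.58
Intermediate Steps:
Function('w')(g) = 25 (Function('w')(g) = Pow(5, 2) = 25)
y = Rational(63, 101) (y = Mul(63, Rational(1, 101)) = Rational(63, 101) ≈ 0.62376)
Pow(Add(Function('w')(Function('I')(1, -5)), y), 2) = Pow(Add(25, Rational(63, 101)), 2) = Pow(Rational(2588, 101), 2) = Rational(6697744, 10201)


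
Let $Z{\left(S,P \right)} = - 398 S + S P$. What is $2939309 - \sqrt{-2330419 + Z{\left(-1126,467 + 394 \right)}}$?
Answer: $2939309 - i \sqrt{2851757} \approx 2.9393 \cdot 10^{6} - 1688.7 i$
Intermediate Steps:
$Z{\left(S,P \right)} = - 398 S + P S$
$2939309 - \sqrt{-2330419 + Z{\left(-1126,467 + 394 \right)}} = 2939309 - \sqrt{-2330419 - 1126 \left(-398 + \left(467 + 394\right)\right)} = 2939309 - \sqrt{-2330419 - 1126 \left(-398 + 861\right)} = 2939309 - \sqrt{-2330419 - 521338} = 2939309 - \sqrt{-2851757} = 2939309 - i \sqrt{2851757}$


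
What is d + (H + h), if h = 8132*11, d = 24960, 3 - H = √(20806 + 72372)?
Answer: 114415 - √93178 ≈ 1.1411e+5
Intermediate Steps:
H = 3 - √93178 (H = 3 - √(20806 + 72372) = 3 - √93178 ≈ -302.25)
h = 89452
d + (H + h) = 24960 + ((3 - √93178) + 89452) = 24960 + (89455 - √93178) = 114415 - √93178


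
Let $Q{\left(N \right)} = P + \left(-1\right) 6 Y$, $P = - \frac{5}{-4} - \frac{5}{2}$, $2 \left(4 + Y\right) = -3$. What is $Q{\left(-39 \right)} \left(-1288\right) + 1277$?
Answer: $-39617$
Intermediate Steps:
$Y = - \frac{11}{2}$ ($Y = -4 + \frac{1}{2} \left(-3\right) = -4 - \frac{3}{2} = - \frac{11}{2} \approx -5.5$)
$P = - \frac{5}{4}$ ($P = \left(-5\right) \left(- \frac{1}{4}\right) - \frac{5}{2} = \frac{5}{4} - \frac{5}{2} = - \frac{5}{4} \approx -1.25$)
$Q{\left(N \right)} = \frac{127}{4}$ ($Q{\left(N \right)} = - \frac{5}{4} + \left(-1\right) 6 \left(- \frac{11}{2}\right) = - \frac{5}{4} - -33 = - \frac{5}{4} + 33 = \frac{127}{4}$)
$Q{\left(-39 \right)} \left(-1288\right) + 1277 = \frac{127}{4} \left(-1288\right) + 1277 = -40894 + 1277 = -39617$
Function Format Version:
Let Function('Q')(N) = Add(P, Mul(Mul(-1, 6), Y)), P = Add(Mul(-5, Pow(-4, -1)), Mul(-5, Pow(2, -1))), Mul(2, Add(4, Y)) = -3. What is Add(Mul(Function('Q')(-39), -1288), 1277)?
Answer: -39617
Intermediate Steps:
Y = Rational(-11, 2) (Y = Add(-4, Mul(Rational(1, 2), -3)) = Add(-4, Rational(-3, 2)) = Rational(-11, 2) ≈ -5.5000)
P = Rational(-5, 4) (P = Add(Mul(-5, Rational(-1, 4)), Mul(-5, Rational(1, 2))) = Add(Rational(5, 4), Rational(-5, 2)) = Rational(-5, 4) ≈ -1.2500)
Function('Q')(N) = Rational(127, 4) (Function('Q')(N) = Add(Rational(-5, 4), Mul(Mul(-1, 6), Rational(-11, 2))) = Add(Rational(-5, 4), Mul(-6, Rational(-11, 2))) = Add(Rational(-5, 4), 33) = Rational(127, 4))
Add(Mul(Function('Q')(-39), -1288), 1277) = Add(Mul(Rational(127, 4), -1288), 1277) = Add(-40894, 1277) = -39617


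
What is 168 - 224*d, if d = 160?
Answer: -35672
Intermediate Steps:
168 - 224*d = 168 - 224*160 = 168 - 35840 = -35672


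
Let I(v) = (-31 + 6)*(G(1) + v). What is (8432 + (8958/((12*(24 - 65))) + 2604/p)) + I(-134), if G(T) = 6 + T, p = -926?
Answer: 439873339/37966 ≈ 11586.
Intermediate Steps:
I(v) = -175 - 25*v (I(v) = (-31 + 6)*((6 + 1) + v) = -25*(7 + v) = -175 - 25*v)
(8432 + (8958/((12*(24 - 65))) + 2604/p)) + I(-134) = (8432 + (8958/((12*(24 - 65))) + 2604/(-926))) + (-175 - 25*(-134)) = (8432 + (8958/((12*(-41))) + 2604*(-1/926))) + (-175 + 3350) = (8432 + (8958/(-492) - 1302/463)) + 3175 = (8432 + (8958*(-1/492) - 1302/463)) + 3175 = (8432 + (-1493/82 - 1302/463)) + 3175 = (8432 - 798023/37966) + 3175 = 319331289/37966 + 3175 = 439873339/37966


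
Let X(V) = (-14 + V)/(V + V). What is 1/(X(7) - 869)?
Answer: -2/1739 ≈ -0.0011501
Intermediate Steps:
X(V) = (-14 + V)/(2*V) (X(V) = (-14 + V)/((2*V)) = (-14 + V)*(1/(2*V)) = (-14 + V)/(2*V))
1/(X(7) - 869) = 1/((½)*(-14 + 7)/7 - 869) = 1/((½)*(⅐)*(-7) - 869) = 1/(-½ - 869) = 1/(-1739/2) = -2/1739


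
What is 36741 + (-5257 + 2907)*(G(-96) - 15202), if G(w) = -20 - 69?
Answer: 35970591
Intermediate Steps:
G(w) = -89
36741 + (-5257 + 2907)*(G(-96) - 15202) = 36741 + (-5257 + 2907)*(-89 - 15202) = 36741 - 2350*(-15291) = 36741 + 35933850 = 35970591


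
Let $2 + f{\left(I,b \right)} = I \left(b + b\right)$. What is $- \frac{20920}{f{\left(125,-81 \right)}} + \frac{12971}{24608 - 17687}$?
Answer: $\frac{101869003}{35041023} \approx 2.9071$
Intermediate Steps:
$f{\left(I,b \right)} = -2 + 2 I b$ ($f{\left(I,b \right)} = -2 + I \left(b + b\right) = -2 + I 2 b = -2 + 2 I b$)
$- \frac{20920}{f{\left(125,-81 \right)}} + \frac{12971}{24608 - 17687} = - \frac{20920}{-2 + 2 \cdot 125 \left(-81\right)} + \frac{12971}{24608 - 17687} = - \frac{20920}{-2 - 20250} + \frac{12971}{6921} = - \frac{20920}{-20252} + 12971 \cdot \frac{1}{6921} = \left(-20920\right) \left(- \frac{1}{20252}\right) + \frac{12971}{6921} = \frac{5230}{5063} + \frac{12971}{6921} = \frac{101869003}{35041023}$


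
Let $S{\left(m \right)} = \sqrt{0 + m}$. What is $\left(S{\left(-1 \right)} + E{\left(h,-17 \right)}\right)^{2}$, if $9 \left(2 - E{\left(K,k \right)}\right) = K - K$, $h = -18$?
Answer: $\left(2 + i\right)^{2} \approx 3.0 + 4.0 i$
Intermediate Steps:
$S{\left(m \right)} = \sqrt{m}$
$E{\left(K,k \right)} = 2$ ($E{\left(K,k \right)} = 2 - \frac{K - K}{9} = 2 - 0 = 2 + 0 = 2$)
$\left(S{\left(-1 \right)} + E{\left(h,-17 \right)}\right)^{2} = \left(\sqrt{-1} + 2\right)^{2} = \left(i + 2\right)^{2} = \left(2 + i\right)^{2}$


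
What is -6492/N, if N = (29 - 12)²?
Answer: -6492/289 ≈ -22.464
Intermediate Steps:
N = 289 (N = 17² = 289)
-6492/N = -6492/289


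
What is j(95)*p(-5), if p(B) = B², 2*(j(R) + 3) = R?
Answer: 2225/2 ≈ 1112.5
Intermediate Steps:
j(R) = -3 + R/2
j(95)*p(-5) = (-3 + (½)*95)*(-5)² = (-3 + 95/2)*25 = (89/2)*25 = 2225/2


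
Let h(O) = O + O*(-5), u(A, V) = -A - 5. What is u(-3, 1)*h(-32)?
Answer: -256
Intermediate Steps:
u(A, V) = -5 - A
h(O) = -4*O (h(O) = O - 5*O = -4*O)
u(-3, 1)*h(-32) = (-5 - 1*(-3))*(-4*(-32)) = (-5 + 3)*128 = -2*128 = -256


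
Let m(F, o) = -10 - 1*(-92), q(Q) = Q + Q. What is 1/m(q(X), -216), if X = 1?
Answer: 1/82 ≈ 0.012195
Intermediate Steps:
q(Q) = 2*Q
m(F, o) = 82 (m(F, o) = -10 + 92 = 82)
1/m(q(X), -216) = 1/82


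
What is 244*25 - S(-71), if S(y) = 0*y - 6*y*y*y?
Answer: -2141366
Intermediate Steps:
S(y) = -6*y³ (S(y) = 0 - 6*y²*y = 0 - 6*y³ = -6*y³)
244*25 - S(-71) = 244*25 - (-6)*(-71)³ = 6100 - (-6)*(-357911) = 6100 - 1*2147466 = 6100 - 2147466 = -2141366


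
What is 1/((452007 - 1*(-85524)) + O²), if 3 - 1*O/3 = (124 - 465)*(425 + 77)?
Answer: 1/263739275556 ≈ 3.7916e-12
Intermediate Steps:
O = 513555 (O = 9 - 3*(124 - 465)*(425 + 77) = 9 - (-1023)*502 = 9 - 3*(-171182) = 9 + 513546 = 513555)
1/((452007 - 1*(-85524)) + O²) = 1/((452007 - 1*(-85524)) + 513555²) = 1/((452007 + 85524) + 263738738025) = 1/(537531 + 263738738025) = 1/263739275556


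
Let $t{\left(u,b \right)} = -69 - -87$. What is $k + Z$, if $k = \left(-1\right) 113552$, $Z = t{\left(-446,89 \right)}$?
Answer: $-113534$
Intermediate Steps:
$t{\left(u,b \right)} = 18$ ($t{\left(u,b \right)} = -69 + 87 = 18$)
$Z = 18$
$k = -113552$
$k + Z = -113552 + 18 = -113534$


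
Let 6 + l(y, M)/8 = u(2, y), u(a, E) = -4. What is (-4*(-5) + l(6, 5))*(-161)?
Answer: 9660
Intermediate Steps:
l(y, M) = -80 (l(y, M) = -48 + 8*(-4) = -48 - 32 = -80)
(-4*(-5) + l(6, 5))*(-161) = (-4*(-5) - 80)*(-161) = (20 - 80)*(-161) = -60*(-161) = 9660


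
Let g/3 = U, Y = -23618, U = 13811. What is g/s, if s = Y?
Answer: -5919/3374 ≈ -1.7543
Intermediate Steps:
g = 41433 (g = 3*13811 = 41433)
s = -23618
g/s = 41433/(-23618) = 41433*(-1/23618) = -5919/3374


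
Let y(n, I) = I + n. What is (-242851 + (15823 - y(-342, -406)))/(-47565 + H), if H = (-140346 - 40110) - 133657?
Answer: 113140/180839 ≈ 0.62564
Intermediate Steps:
H = -314113 (H = -180456 - 133657 = -314113)
(-242851 + (15823 - y(-342, -406)))/(-47565 + H) = (-242851 + (15823 - (-406 - 342)))/(-47565 - 314113) = (-242851 + (15823 - 1*(-748)))/(-361678) = (-242851 + (15823 + 748))*(-1/361678) = (-242851 + 16571)*(-1/361678) = -226280*(-1/361678) = 113140/180839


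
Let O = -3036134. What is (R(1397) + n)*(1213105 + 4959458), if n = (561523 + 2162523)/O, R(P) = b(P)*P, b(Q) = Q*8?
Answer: 146298288374002145763/1518067 ≈ 9.6371e+13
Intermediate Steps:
b(Q) = 8*Q
R(P) = 8*P**2 (R(P) = (8*P)*P = 8*P**2)
n = -1362023/1518067 (n = (561523 + 2162523)/(-3036134) = 2724046*(-1/3036134) = -1362023/1518067 ≈ -0.89721)
(R(1397) + n)*(1213105 + 4959458) = (8*1397**2 - 1362023/1518067)*(1213105 + 4959458) = (8*1951609 - 1362023/1518067)*6172563 = (15612872 - 1362023/1518067)*6172563 = (23701384396401/1518067)*6172563 = 146298288374002145763/1518067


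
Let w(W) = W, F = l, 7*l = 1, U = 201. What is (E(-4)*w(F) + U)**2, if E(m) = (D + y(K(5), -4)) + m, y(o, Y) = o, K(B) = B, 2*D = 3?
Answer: 7946761/196 ≈ 40545.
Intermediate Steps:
D = 3/2 (D = (1/2)*3 = 3/2 ≈ 1.5000)
l = 1/7 (l = (1/7)*1 = 1/7 ≈ 0.14286)
F = 1/7 ≈ 0.14286
E(m) = 13/2 + m (E(m) = (3/2 + 5) + m = 13/2 + m)
(E(-4)*w(F) + U)**2 = ((13/2 - 4)*(1/7) + 201)**2 = ((5/2)*(1/7) + 201)**2 = (5/14 + 201)**2 = (2819/14)**2 = 7946761/196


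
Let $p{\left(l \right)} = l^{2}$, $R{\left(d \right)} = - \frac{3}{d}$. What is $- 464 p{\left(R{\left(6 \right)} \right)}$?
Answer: $-116$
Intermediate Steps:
$- 464 p{\left(R{\left(6 \right)} \right)} = - 464 \left(- \frac{3}{6}\right)^{2} = - 464 \left(\left(-3\right) \frac{1}{6}\right)^{2} = - 464 \left(- \frac{1}{2}\right)^{2} = \left(-464\right) \frac{1}{4} = -116$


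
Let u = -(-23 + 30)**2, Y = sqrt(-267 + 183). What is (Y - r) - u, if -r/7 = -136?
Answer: -903 + 2*I*sqrt(21) ≈ -903.0 + 9.1651*I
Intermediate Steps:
r = 952 (r = -7*(-136) = 952)
Y = 2*I*sqrt(21) (Y = sqrt(-84) = 2*I*sqrt(21) ≈ 9.1651*I)
u = -49 (u = -1*7**2 = -1*49 = -49)
(Y - r) - u = (2*I*sqrt(21) - 1*952) - 1*(-49) = (2*I*sqrt(21) - 952) + 49 = (-952 + 2*I*sqrt(21)) + 49 = -903 + 2*I*sqrt(21)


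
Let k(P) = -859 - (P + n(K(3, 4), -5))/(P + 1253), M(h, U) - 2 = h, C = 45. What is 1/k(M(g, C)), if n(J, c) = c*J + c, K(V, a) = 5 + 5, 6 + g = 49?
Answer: -649/557486 ≈ -0.0011642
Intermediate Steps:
g = 43 (g = -6 + 49 = 43)
K(V, a) = 10
n(J, c) = c + J*c (n(J, c) = J*c + c = c + J*c)
M(h, U) = 2 + h
k(P) = -859 - (-55 + P)/(1253 + P) (k(P) = -859 - (P - 5*(1 + 10))/(P + 1253) = -859 - (P - 5*11)/(1253 + P) = -859 - (P - 55)/(1253 + P) = -859 - (-55 + P)/(1253 + P))
1/k(M(g, C)) = 1/(4*(-269068 - 215*(2 + 43))/(1253 + (2 + 43))) = 1/(4*(-269068 - 215*45)/(1253 + 45)) = 1/(4*(-269068 - 9675)/1298) = 1/(4*(1/1298)*(-278743)) = 1/(-557486/649) = -649/557486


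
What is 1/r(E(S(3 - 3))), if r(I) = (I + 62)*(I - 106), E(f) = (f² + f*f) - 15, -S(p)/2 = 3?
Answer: -1/5831 ≈ -0.00017150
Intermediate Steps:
S(p) = -6 (S(p) = -2*3 = -6)
E(f) = -15 + 2*f² (E(f) = (f² + f²) - 15 = 2*f² - 15 = -15 + 2*f²)
r(I) = (-106 + I)*(62 + I) (r(I) = (62 + I)*(-106 + I) = (-106 + I)*(62 + I))
1/r(E(S(3 - 3))) = 1/(-6572 + (-15 + 2*(-6)²)² - 44*(-15 + 2*(-6)²)) = 1/(-6572 + (-15 + 2*36)² - 44*(-15 + 2*36)) = 1/(-6572 + (-15 + 72)² - 44*(-15 + 72)) = 1/(-6572 + 57² - 44*57) = 1/(-6572 + 3249 - 2508) = 1/(-5831) = -1/5831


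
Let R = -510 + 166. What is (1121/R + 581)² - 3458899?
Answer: -369813492015/118336 ≈ -3.1251e+6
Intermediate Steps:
R = -344
(1121/R + 581)² - 3458899 = (1121/(-344) + 581)² - 3458899 = (1121*(-1/344) + 581)² - 3458899 = (-1121/344 + 581)² - 3458899 = (198743/344)² - 3458899 = 39498780049/118336 - 3458899 = -369813492015/118336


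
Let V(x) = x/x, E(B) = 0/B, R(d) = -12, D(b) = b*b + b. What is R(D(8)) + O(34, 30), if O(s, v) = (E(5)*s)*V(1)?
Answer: -12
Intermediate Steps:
D(b) = b + b**2 (D(b) = b**2 + b = b + b**2)
E(B) = 0
V(x) = 1
O(s, v) = 0 (O(s, v) = (0*s)*1 = 0*1 = 0)
R(D(8)) + O(34, 30) = -12 + 0 = -12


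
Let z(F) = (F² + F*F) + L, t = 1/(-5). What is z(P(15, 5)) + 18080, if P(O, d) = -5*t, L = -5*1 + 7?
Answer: 18084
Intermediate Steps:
L = 2 (L = -5 + 7 = 2)
t = -⅕ ≈ -0.20000
P(O, d) = 1 (P(O, d) = -5*(-⅕) = 1)
z(F) = 2 + 2*F² (z(F) = (F² + F*F) + 2 = (F² + F²) + 2 = 2*F² + 2 = 2 + 2*F²)
z(P(15, 5)) + 18080 = (2 + 2*1²) + 18080 = (2 + 2*1) + 18080 = (2 + 2) + 18080 = 4 + 18080 = 18084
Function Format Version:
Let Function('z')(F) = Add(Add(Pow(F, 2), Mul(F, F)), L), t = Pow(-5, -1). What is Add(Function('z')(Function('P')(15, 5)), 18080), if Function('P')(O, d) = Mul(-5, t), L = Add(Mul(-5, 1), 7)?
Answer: 18084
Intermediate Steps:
L = 2 (L = Add(-5, 7) = 2)
t = Rational(-1, 5) ≈ -0.20000
Function('P')(O, d) = 1 (Function('P')(O, d) = Mul(-5, Rational(-1, 5)) = 1)
Function('z')(F) = Add(2, Mul(2, Pow(F, 2))) (Function('z')(F) = Add(Add(Pow(F, 2), Mul(F, F)), 2) = Add(Add(Pow(F, 2), Pow(F, 2)), 2) = Add(Mul(2, Pow(F, 2)), 2) = Add(2, Mul(2, Pow(F, 2))))
Add(Function('z')(Function('P')(15, 5)), 18080) = Add(Add(2, Mul(2, Pow(1, 2))), 18080) = Add(Add(2, Mul(2, 1)), 18080) = Add(Add(2, 2), 18080) = Add(4, 18080) = 18084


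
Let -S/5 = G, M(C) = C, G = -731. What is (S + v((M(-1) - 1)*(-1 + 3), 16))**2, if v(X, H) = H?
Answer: 13476241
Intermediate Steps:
S = 3655 (S = -5*(-731) = 3655)
(S + v((M(-1) - 1)*(-1 + 3), 16))**2 = (3655 + 16)**2 = 3671**2 = 13476241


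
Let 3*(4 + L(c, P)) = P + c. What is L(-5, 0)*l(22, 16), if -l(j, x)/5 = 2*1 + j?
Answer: 680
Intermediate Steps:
L(c, P) = -4 + P/3 + c/3 (L(c, P) = -4 + (P + c)/3 = -4 + (P/3 + c/3) = -4 + P/3 + c/3)
l(j, x) = -10 - 5*j (l(j, x) = -5*(2*1 + j) = -5*(2 + j) = -10 - 5*j)
L(-5, 0)*l(22, 16) = (-4 + (1/3)*0 + (1/3)*(-5))*(-10 - 5*22) = (-4 + 0 - 5/3)*(-10 - 110) = -17/3*(-120) = 680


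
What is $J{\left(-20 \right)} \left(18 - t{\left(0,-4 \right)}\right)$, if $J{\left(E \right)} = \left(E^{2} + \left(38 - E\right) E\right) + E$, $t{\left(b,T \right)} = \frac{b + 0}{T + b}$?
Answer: $-14040$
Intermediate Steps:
$t{\left(b,T \right)} = \frac{b}{T + b}$
$J{\left(E \right)} = E + E^{2} + E \left(38 - E\right)$ ($J{\left(E \right)} = \left(E^{2} + E \left(38 - E\right)\right) + E = E + E^{2} + E \left(38 - E\right)$)
$J{\left(-20 \right)} \left(18 - t{\left(0,-4 \right)}\right) = 39 \left(-20\right) \left(18 - \frac{0}{-4 + 0}\right) = - 780 \left(18 - \frac{0}{-4}\right) = - 780 \left(18 - 0 \left(- \frac{1}{4}\right)\right) = - 780 \left(18 - 0\right) = - 780 \left(18 + 0\right) = \left(-780\right) 18 = -14040$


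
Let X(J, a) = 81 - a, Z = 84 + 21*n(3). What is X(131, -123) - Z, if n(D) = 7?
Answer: -27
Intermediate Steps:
Z = 231 (Z = 84 + 21*7 = 84 + 147 = 231)
X(131, -123) - Z = (81 - 1*(-123)) - 1*231 = (81 + 123) - 231 = 204 - 231 = -27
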